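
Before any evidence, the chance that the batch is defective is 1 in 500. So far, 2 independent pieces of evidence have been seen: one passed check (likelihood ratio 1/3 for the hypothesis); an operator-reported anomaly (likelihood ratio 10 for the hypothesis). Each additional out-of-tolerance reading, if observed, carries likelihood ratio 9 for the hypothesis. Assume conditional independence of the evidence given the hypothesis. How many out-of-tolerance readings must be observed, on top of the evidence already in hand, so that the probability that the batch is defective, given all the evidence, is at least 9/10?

4

Prior odds = 0.002/0.998 = 1/499.
Combined Bayes factor of the evidence already in hand = (1/3) × 10 = 10/3.
Odds after that evidence = (1/499) × 10/3 = 10/1497.
Target odds = 0.9/0.1 = 9.
Need 9ⁿ ≥ 9 ÷ (10/1497) = 1347.3.
9³ = 729 falls short of 1347.3 but 9⁴ = 6561 reaches it, so n = 4.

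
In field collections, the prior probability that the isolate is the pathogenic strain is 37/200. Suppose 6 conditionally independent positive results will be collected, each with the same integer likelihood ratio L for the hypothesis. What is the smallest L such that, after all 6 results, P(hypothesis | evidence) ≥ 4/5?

2

Prior odds = 0.185/0.815 = 37/163.
Target odds = 0.8/0.2 = 4.
Need L⁶ ≥ 4 ÷ (37/163) = 652/37.
1⁶ = 1 < 652/37 ≤ 64 = 2⁶, so L = 2.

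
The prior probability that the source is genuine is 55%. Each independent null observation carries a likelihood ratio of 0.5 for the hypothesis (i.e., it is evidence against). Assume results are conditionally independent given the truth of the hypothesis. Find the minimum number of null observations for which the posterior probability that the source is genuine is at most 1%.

7

Prior odds = 0.55/0.45 = 11/9.
Likelihood ratio per null observation = 0.5.
Target posterior odds = 0.01/0.99 = 1/99.
Need (11/9) × 0.5ⁿ ≤ 1/99, i.e. 0.5ⁿ ≤ 1/121.
0.5⁶ = 0.015625 is still above 1/121 but 0.5⁷ = 0.0078125 is at or below it, so n = 7.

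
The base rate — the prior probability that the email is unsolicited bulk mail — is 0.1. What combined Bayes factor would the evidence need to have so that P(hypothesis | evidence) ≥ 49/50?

441

Prior odds = 0.1/0.9 = 1/9.
Target odds = 0.98/0.02 = 49.
Required Bayes factor = 49 ÷ (1/9) = 441.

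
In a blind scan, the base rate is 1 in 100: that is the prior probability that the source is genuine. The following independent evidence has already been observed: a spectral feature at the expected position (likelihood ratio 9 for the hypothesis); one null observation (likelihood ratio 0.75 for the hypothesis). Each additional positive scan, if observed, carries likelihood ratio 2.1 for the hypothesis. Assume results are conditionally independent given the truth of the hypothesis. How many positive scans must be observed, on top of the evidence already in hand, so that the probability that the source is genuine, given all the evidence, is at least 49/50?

9

Prior odds = 0.01/0.99 = 1/99.
Combined Bayes factor of the evidence already in hand = 9 × 0.75 = 6.75.
Odds after that evidence = (1/99) × 6.75 = 3/44.
Target odds = 0.98/0.02 = 49.
Need 2.1ⁿ ≥ 49 ÷ (3/44) = 2156/3.
2.1⁸ ≈378.229 falls short of 2156/3 but 2.1⁹ ≈794.28 reaches it, so n = 9.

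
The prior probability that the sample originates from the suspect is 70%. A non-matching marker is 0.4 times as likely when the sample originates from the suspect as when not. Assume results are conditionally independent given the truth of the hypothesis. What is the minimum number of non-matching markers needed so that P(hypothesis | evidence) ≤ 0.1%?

9

Prior odds = 0.7/0.3 = 7/3.
Likelihood ratio per non-matching marker = 0.4.
Target posterior odds = 0.001/0.999 = 1/999.
Require 0.4ⁿ ≤ 1/999 ÷ (7/3) = 1/2331.
0.4⁸ = 256/390625 is still above 1/2331 but 0.4⁹ = 512/1953125 is at or below it, so n = 9.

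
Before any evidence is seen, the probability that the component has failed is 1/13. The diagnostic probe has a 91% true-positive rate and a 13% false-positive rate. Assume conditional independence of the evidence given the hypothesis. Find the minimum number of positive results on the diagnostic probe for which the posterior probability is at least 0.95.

Prior odds = (1/13)/(12/13) = 1/12.
Likelihood ratio of a positive result = 0.91/0.13 = 7.
Target odds: 0.95 ÷ 0.05 = 19.
Require 7ⁿ ≥ 19 ÷ (1/12) = 228.
7² = 49 falls short of 228 but 7³ = 343 reaches it, so n = 3.

3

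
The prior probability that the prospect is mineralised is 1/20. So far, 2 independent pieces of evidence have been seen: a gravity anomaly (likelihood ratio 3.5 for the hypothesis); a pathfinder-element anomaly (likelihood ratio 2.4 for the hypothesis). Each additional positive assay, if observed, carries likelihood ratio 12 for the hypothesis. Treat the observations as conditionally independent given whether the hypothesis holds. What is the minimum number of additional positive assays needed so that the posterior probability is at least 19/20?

Prior odds = 0.05/0.95 = 1/19.
Combined Bayes factor of the evidence already in hand = 3.5 × 2.4 = 8.4.
Odds after that evidence = (1/19) × 8.4 = 42/95.
Target odds = 0.95/0.05 = 19.
Need 12ⁿ ≥ 19 ÷ (42/95) = 1805/42.
12¹ = 12 falls short of 1805/42 but 12² = 144 reaches it, so n = 2.

2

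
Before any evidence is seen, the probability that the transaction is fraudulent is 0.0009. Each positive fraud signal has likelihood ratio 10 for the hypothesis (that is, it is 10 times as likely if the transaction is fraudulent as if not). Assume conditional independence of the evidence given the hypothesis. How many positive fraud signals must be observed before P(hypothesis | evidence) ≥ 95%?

5

Prior odds = 0.0009/0.9991 = 9/9991.
Likelihood ratio per positive fraud signal = 10.
Target odds: 0.95 ÷ 0.05 = 19.
Require 10ⁿ ≥ 19 ÷ (9/9991) = 189829/9.
10⁴ = 10000 falls short of 189829/9 but 10⁵ = 100000 reaches it, so n = 5.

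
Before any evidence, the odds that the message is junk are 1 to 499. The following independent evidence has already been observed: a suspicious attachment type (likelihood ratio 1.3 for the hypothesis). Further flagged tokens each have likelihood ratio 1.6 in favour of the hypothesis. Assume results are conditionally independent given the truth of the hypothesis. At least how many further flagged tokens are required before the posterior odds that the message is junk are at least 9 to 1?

18

Prior odds = 1/499.
Bayes factor of the evidence already in hand = 1.3.
Odds after that evidence = (1/499) × 1.3 = 13/4990.
Target odds = 9.
Need 1.6ⁿ ≥ 9 ÷ (13/4990) = 44910/13.
1.6¹⁷ ≈2951.48 falls short of 44910/13 but 1.6¹⁸ ≈4722.37 reaches it, so n = 18.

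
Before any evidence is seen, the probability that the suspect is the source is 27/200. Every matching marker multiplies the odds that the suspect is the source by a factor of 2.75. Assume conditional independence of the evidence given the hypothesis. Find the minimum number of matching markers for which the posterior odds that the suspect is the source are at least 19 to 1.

5

Prior odds = 0.135/0.865 = 27/173.
Likelihood ratio per matching marker = 2.75.
Target odds = 19.
Need (27/173) × 2.75ⁿ ≥ 19, i.e. 2.75ⁿ ≥ 3287/27.
2.75⁴ = 57.19140625 falls short of 3287/27 but 2.75⁵ = 161051/1024 reaches it, so n = 5.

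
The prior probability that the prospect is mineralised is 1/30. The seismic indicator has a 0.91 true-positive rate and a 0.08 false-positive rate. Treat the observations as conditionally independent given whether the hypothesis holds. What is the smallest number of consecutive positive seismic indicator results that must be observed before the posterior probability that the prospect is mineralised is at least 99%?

Prior odds = (1/30)/(29/30) = 1/29.
Likelihood ratio of a positive result = 0.91/0.08 = 11.375.
Target posterior odds = 0.99/0.01 = 99.
Need (1/29) × 11.375ⁿ ≥ 99, i.e. 11.375ⁿ ≥ 2871.
11.375³ = 753571/512 falls short of 2871 but 11.375⁴ = 68574961/4096 reaches it, so n = 4.

4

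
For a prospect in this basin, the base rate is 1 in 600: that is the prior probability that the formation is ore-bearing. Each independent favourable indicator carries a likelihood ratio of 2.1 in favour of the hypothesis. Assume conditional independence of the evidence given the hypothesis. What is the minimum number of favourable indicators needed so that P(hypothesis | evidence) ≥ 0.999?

18

Prior odds: (1/600) ÷ (599/600) = 1/599.
Likelihood ratio per favourable indicator = 2.1.
Target posterior odds = 0.999/0.001 = 999.
Require 2.1ⁿ ≥ 999 ÷ (1/599) = 598401.
2.1¹⁷ ≈300419 falls short of 598401 but 2.1¹⁸ ≈630881 reaches it, so n = 18.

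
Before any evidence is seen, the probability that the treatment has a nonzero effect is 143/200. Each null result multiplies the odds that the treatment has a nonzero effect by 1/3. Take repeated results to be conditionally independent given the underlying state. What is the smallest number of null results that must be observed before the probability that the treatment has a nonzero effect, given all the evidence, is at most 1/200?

6

Prior odds: 0.715 ÷ 0.285 = 143/57.
Likelihood ratio per null result = 1/3.
Target odds: 0.005 ÷ 0.995 = 1/199.
Need (143/57) × (1/3)ⁿ ≤ 1/199, i.e. (1/3)ⁿ ≤ 57/28457.
(1/3)⁵ = 1/243 is still above 57/28457 but (1/3)⁶ = 1/729 is at or below it, so n = 6.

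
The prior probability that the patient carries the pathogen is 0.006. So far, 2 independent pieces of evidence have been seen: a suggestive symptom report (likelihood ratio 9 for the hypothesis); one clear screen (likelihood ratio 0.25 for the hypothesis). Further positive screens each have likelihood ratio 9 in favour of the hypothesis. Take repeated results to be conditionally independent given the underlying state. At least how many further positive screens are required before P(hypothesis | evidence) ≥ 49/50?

Prior odds = 0.006/0.994 = 3/497.
Combined Bayes factor of the evidence already in hand = 9 × 0.25 = 2.25.
Odds after that evidence = (3/497) × 2.25 = 27/1988.
Target odds = 0.98/0.02 = 49.
Need 9ⁿ ≥ 49 ÷ (27/1988) = 97412/27.
9³ = 729 falls short of 97412/27 but 9⁴ = 6561 reaches it, so n = 4.

4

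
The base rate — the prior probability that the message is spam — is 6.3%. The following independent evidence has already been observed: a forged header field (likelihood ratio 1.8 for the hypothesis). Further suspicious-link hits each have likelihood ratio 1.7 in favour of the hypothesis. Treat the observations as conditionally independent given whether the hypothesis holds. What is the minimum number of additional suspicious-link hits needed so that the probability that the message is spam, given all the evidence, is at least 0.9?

Prior odds = 0.063/0.937 = 63/937.
Bayes factor of the evidence already in hand = 1.8.
Odds after that evidence = (63/937) × 1.8 = 567/4685.
Target odds = 0.9/0.1 = 9.
Need 1.7ⁿ ≥ 9 ÷ (567/4685) = 4685/63.
1.7⁸ ≈69.7576 falls short of 4685/63 but 1.7⁹ ≈118.588 reaches it, so n = 9.

9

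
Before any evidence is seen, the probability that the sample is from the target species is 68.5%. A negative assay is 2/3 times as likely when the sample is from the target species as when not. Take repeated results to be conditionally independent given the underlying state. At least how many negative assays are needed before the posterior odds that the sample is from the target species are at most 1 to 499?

Prior odds = 0.685/0.315 = 137/63.
Likelihood ratio per negative assay = 2/3.
Target odds = 1/499.
Require (2/3)ⁿ ≤ 1/499 ÷ (137/63) = 63/68363.
(2/3)¹⁷ = 131072/129140163 is still above 63/68363 but (2/3)¹⁸ = 262144/387420489 is at or below it, so n = 18.

18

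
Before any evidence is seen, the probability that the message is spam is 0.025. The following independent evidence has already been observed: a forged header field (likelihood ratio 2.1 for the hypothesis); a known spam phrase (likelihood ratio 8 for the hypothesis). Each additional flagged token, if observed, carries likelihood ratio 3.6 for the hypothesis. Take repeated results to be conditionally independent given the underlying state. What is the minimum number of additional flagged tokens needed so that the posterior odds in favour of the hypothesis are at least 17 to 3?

3

Prior odds = 0.025/0.975 = 1/39.
Combined Bayes factor of the evidence already in hand = 2.1 × 8 = 16.8.
Odds after that evidence = (1/39) × 16.8 = 28/65.
Target odds = 17/3.
Need 3.6ⁿ ≥ 17/3 ÷ (28/65) = 1105/84.
3.6² = 12.96 falls short of 1105/84 but 3.6³ = 46.656 reaches it, so n = 3.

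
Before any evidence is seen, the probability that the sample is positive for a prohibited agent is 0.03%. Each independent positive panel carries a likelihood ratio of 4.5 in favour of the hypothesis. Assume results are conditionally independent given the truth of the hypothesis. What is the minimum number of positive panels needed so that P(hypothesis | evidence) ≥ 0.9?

Prior odds = 0.0003/0.9997 = 3/9997.
Likelihood ratio per positive panel = 4.5.
Target odds: 0.9 ÷ 0.1 = 9.
Need (3/9997) × 4.5ⁿ ≥ 9, i.e. 4.5ⁿ ≥ 29991.
4.5⁶ = 8303.765625 falls short of 29991 but 4.5⁷ = 4782969/128 reaches it, so n = 7.

7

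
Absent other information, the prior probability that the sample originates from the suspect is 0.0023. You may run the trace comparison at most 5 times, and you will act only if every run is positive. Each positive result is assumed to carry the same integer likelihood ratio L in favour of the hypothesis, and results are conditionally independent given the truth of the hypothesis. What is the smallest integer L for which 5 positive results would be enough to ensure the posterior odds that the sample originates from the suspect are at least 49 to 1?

8

Prior odds = 0.0023/0.9977 = 23/9977.
Target odds = 49.
Need L⁵ ≥ 49 ÷ (23/9977) = 488873/23.
7⁵ = 16807 < 488873/23 ≤ 32768 = 8⁵, so L = 8.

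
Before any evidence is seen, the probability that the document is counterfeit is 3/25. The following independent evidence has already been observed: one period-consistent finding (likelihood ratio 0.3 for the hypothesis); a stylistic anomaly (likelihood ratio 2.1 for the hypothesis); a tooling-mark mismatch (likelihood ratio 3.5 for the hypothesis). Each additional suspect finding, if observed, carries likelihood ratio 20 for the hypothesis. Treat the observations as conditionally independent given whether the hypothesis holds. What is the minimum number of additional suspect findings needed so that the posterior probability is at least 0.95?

Prior odds = 0.12/0.88 = 3/22.
Combined Bayes factor of the evidence already in hand = 0.3 × 2.1 × 3.5 = 2.205.
Odds after that evidence = (3/22) × 2.205 = 1323/4400.
Target odds = 0.95/0.05 = 19.
Need 20ⁿ ≥ 19 ÷ (1323/4400) = 83600/1323.
20¹ = 20 falls short of 83600/1323 but 20² = 400 reaches it, so n = 2.

2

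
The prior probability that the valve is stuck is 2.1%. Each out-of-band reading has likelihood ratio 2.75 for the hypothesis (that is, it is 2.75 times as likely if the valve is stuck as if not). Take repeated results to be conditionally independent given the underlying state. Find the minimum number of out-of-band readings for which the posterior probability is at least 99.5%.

Prior odds = 0.021/0.979 = 21/979.
Likelihood ratio per out-of-band reading = 2.75.
Target odds: 0.995 ÷ 0.005 = 199.
Need (21/979) × 2.75ⁿ ≥ 199, i.e. 2.75ⁿ ≥ 194821/21.
2.75⁹ ≈8994.86 falls short of 194821/21 but 2.75¹⁰ ≈24735.9 reaches it, so n = 10.

10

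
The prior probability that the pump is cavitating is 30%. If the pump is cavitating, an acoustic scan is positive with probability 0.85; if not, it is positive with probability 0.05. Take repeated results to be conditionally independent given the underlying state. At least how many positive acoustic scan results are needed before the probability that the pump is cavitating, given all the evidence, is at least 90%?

2

Prior odds: 0.3 ÷ 0.7 = 3/7.
Likelihood ratio of a positive = 0.85/0.05 = 17.
Target odds: 0.9 ÷ 0.1 = 9.
Require 17ⁿ ≥ 9 ÷ (3/7) = 21.
17¹ = 17 falls short of 21 but 17² = 289 reaches it, so n = 2.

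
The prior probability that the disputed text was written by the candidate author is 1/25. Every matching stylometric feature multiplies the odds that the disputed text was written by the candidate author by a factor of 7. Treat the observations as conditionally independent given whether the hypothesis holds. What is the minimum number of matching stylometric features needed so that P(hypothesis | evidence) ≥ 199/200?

5

Prior odds: 0.04 ÷ 0.96 = 1/24.
Likelihood ratio per matching stylometric feature = 7.
Target posterior odds = 0.995/0.005 = 199.
Require 7ⁿ ≥ 199 ÷ (1/24) = 4776.
7⁴ = 2401 falls short of 4776 but 7⁵ = 16807 reaches it, so n = 5.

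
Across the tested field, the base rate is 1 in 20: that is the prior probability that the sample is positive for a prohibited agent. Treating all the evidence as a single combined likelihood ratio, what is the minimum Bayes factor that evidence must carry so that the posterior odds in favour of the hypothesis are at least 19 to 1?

Prior odds = 0.05/0.95 = 1/19.
Target odds = 19.
Required Bayes factor = 19 ÷ (1/19) = 361.

361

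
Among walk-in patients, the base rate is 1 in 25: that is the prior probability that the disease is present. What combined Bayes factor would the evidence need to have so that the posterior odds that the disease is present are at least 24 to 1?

Prior odds = 0.04/0.96 = 1/24.
Target odds = 24.
Required Bayes factor = 24 ÷ (1/24) = 576.

576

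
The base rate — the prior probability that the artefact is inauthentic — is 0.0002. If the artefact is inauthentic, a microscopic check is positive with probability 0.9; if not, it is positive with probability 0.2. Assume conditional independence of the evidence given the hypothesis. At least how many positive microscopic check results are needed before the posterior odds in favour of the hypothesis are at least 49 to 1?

9

Prior odds: 0.0002 ÷ 0.9998 = 1/4999.
Likelihood ratio of a positive = 0.9/0.2 = 4.5.
Target odds = 49.
Require 4.5ⁿ ≥ 49 ÷ (1/4999) = 244951.
4.5⁸ = 43046721/256 falls short of 244951 but 4.5⁹ = 387420489/512 reaches it, so n = 9.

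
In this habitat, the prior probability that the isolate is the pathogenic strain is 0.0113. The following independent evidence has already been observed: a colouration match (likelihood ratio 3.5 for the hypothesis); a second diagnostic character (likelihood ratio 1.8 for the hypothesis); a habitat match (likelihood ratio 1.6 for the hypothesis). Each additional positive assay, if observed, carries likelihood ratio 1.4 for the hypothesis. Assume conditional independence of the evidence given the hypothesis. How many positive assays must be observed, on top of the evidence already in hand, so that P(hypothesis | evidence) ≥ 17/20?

12

Prior odds = 0.0113/0.9887 = 113/9887.
Combined Bayes factor of the evidence already in hand = 3.5 × 1.8 × 1.6 = 10.08.
Odds after that evidence = (113/9887) × 10.08 = 28476/247175.
Target odds = 0.85/0.15 = 17/3.
Need 1.4ⁿ ≥ 17/3 ÷ (28476/247175) = 4201975/85428.
1.4¹¹ ≈40.4957 falls short of 4201975/85428 but 1.4¹² ≈56.6939 reaches it, so n = 12.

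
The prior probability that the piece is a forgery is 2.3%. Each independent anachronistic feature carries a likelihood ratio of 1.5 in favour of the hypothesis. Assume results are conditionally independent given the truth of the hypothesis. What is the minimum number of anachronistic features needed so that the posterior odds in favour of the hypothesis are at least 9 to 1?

15

Prior odds = 0.023/0.977 = 23/977.
Likelihood ratio per anachronistic feature = 1.5.
Target odds = 9.
Need (23/977) × 1.5ⁿ ≥ 9, i.e. 1.5ⁿ ≥ 8793/23.
1.5¹⁴ = 4782969/16384 falls short of 8793/23 but 1.5¹⁵ = 14348907/32768 reaches it, so n = 15.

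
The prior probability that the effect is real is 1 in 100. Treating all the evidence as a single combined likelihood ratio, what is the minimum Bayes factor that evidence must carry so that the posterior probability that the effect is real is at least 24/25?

2376

Prior odds = 0.01/0.99 = 1/99.
Target odds = 0.96/0.04 = 24.
Required Bayes factor = 24 ÷ (1/99) = 2376.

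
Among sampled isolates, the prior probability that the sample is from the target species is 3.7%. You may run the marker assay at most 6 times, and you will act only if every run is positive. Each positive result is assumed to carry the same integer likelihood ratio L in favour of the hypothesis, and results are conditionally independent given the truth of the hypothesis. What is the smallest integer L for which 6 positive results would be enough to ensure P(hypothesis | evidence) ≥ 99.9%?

6

Prior odds = 0.037/0.963 = 37/963.
Target odds = 0.999/0.001 = 999.
Need L⁶ ≥ 999 ÷ (37/963) = 26001.
5⁶ = 15625 < 26001 ≤ 46656 = 6⁶, so L = 6.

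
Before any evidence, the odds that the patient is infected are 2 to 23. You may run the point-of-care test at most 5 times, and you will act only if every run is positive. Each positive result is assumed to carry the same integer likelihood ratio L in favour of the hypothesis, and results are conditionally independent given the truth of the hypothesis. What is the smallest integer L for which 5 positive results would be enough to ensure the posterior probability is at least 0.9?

3

Prior odds = 2/23.
Target odds = 0.9/0.1 = 9.
Need L⁵ ≥ 9 ÷ (2/23) = 103.5.
2⁵ = 32 < 103.5 ≤ 243 = 3⁵, so L = 3.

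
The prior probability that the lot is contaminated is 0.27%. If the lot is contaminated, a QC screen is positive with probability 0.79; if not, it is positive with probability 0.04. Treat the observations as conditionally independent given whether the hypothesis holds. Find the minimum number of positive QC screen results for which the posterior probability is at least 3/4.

3

Prior odds = 0.0027/0.9973 = 27/9973.
Likelihood ratio of a positive = 0.79/0.04 = 19.75.
Target posterior odds = 0.75/0.25 = 3.
Need (27/9973) × 19.75ⁿ ≥ 3, i.e. 19.75ⁿ ≥ 9973/9.
19.75² = 390.0625 falls short of 9973/9 but 19.75³ = 7703.734375 reaches it, so n = 3.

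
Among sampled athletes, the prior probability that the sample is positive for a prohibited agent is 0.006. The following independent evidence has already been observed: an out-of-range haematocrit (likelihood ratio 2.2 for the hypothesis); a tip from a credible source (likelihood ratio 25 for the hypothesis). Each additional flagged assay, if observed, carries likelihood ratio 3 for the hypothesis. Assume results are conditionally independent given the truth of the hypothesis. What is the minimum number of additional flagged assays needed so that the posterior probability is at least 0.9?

4

Prior odds = 0.006/0.994 = 3/497.
Combined Bayes factor of the evidence already in hand = 2.2 × 25 = 55.
Odds after that evidence = (3/497) × 55 = 165/497.
Target odds = 0.9/0.1 = 9.
Need 3ⁿ ≥ 9 ÷ (165/497) = 1491/55.
3³ = 27 falls short of 1491/55 but 3⁴ = 81 reaches it, so n = 4.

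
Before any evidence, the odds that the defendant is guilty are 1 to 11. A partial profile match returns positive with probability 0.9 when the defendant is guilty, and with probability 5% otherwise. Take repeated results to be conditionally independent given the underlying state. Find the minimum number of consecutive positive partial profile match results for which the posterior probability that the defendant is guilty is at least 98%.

3

Prior odds = 1/11.
Likelihood ratio of a positive result = 0.9/0.05 = 18.
Target posterior odds = 0.98/0.02 = 49.
Require 18ⁿ ≥ 49 ÷ (1/11) = 539.
18² = 324 falls short of 539 but 18³ = 5832 reaches it, so n = 3.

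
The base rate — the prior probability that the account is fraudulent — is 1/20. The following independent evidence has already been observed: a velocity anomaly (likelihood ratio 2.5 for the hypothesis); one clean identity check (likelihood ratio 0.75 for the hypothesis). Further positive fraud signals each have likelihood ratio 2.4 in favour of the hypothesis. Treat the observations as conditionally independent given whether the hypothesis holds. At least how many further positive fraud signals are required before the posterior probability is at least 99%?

8

Prior odds = 0.05/0.95 = 1/19.
Combined Bayes factor of the evidence already in hand = 2.5 × 0.75 = 1.875.
Odds after that evidence = (1/19) × 1.875 = 15/152.
Target odds = 0.99/0.01 = 99.
Need 2.4ⁿ ≥ 99 ÷ (15/152) = 1003.2.
2.4⁷ = 35831808/78125 falls short of 1003.2 but 2.4⁸ = 429981696/390625 reaches it, so n = 8.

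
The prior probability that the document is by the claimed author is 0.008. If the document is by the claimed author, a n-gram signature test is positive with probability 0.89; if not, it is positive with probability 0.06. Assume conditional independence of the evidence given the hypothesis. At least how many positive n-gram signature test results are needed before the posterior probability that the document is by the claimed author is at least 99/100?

4

Prior odds = 0.008/0.992 = 1/124.
Likelihood ratio of a positive = 0.89/0.06 = 89/6.
Target odds: 0.99 ÷ 0.01 = 99.
Require (89/6)ⁿ ≥ 99 ÷ (1/124) = 12276.
(89/6)³ = 704969/216 falls short of 12276 but (89/6)⁴ = 62742241/1296 reaches it, so n = 4.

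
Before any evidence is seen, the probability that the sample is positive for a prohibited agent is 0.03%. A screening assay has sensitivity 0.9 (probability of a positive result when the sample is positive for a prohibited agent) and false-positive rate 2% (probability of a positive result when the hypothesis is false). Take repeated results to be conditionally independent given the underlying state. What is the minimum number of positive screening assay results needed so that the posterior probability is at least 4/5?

Prior odds = 0.0003/0.9997 = 3/9997.
Likelihood ratio of a positive result = 0.9/0.02 = 45.
Target posterior odds = 0.8/0.2 = 4.
Need (3/9997) × 45ⁿ ≥ 4, i.e. 45ⁿ ≥ 39988/3.
45² = 2025 falls short of 39988/3 but 45³ = 91125 reaches it, so n = 3.

3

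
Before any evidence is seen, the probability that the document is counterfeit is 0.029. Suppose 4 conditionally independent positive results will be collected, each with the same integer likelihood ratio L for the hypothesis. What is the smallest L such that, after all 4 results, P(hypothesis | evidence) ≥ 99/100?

Prior odds = 0.029/0.971 = 29/971.
Target odds = 0.99/0.01 = 99.
Need L⁴ ≥ 99 ÷ (29/971) = 96129/29.
7⁴ = 2401 < 96129/29 ≤ 4096 = 8⁴, so L = 8.

8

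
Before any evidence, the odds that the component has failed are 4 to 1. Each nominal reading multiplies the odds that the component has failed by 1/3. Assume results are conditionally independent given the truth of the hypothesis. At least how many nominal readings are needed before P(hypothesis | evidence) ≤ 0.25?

3

Prior odds = 4.
Likelihood ratio per nominal reading = 1/3.
Target posterior odds = 0.25/0.75 = 1/3.
Need 4 × (1/3)ⁿ ≤ 1/3, i.e. (1/3)ⁿ ≤ 1/12.
(1/3)² = 1/9 is still above 1/12 but (1/3)³ = 1/27 is at or below it, so n = 3.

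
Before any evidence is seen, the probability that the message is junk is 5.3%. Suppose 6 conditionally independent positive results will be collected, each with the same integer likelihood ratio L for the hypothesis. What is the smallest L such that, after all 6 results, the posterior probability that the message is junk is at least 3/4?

Prior odds = 0.053/0.947 = 53/947.
Target odds = 0.75/0.25 = 3.
Need L⁶ ≥ 3 ÷ (53/947) = 2841/53.
1⁶ = 1 < 2841/53 ≤ 64 = 2⁶, so L = 2.

2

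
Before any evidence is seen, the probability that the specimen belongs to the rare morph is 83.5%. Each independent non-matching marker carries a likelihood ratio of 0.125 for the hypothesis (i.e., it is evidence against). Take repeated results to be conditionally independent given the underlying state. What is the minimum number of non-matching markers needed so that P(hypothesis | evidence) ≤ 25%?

Prior odds: 0.835 ÷ 0.165 = 167/33.
Likelihood ratio per non-matching marker = 0.125.
Target odds: 0.25 ÷ 0.75 = 1/3.
Need (167/33) × 0.125ⁿ ≤ 1/3, i.e. 0.125ⁿ ≤ 11/167.
0.125¹ = 0.125 is still above 11/167 but 0.125² = 0.015625 is at or below it, so n = 2.

2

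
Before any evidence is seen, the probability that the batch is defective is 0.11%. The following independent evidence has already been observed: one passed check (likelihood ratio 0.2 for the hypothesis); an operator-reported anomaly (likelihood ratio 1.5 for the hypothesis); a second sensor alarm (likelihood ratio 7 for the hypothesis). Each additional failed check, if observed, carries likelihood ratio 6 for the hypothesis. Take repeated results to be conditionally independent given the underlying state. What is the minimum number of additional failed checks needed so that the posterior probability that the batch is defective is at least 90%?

Prior odds = 0.0011/0.9989 = 11/9989.
Combined Bayes factor of the evidence already in hand = 0.2 × 1.5 × 7 = 2.1.
Odds after that evidence = (11/9989) × 2.1 = 33/14270.
Target odds = 0.9/0.1 = 9.
Need 6ⁿ ≥ 9 ÷ (33/14270) = 42810/11.
6⁴ = 1296 falls short of 42810/11 but 6⁵ = 7776 reaches it, so n = 5.

5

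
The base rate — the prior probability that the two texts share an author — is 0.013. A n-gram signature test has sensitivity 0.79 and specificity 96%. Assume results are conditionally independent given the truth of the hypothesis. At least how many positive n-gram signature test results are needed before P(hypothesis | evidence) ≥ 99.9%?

4

Prior odds: 0.013 ÷ 0.987 = 13/987.
False-positive rate = 1 − 0.96 = 0.04; likelihood ratio of a positive = 0.79/0.04 = 19.75.
Target posterior odds = 0.999/0.001 = 999.
Need (13/987) × 19.75ⁿ ≥ 999, i.e. 19.75ⁿ ≥ 986013/13.
19.75³ = 7703.734375 falls short of 986013/13 but 19.75⁴ = 38950081/256 reaches it, so n = 4.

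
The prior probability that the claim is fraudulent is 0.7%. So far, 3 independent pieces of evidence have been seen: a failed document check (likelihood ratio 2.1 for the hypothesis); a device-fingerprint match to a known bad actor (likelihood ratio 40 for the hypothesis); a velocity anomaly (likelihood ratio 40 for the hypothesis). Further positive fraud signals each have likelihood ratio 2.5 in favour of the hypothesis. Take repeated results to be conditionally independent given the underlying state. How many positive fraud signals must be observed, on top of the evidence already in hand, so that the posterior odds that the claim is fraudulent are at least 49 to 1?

Prior odds = 0.007/0.993 = 7/993.
Combined Bayes factor of the evidence already in hand = 2.1 × 40 × 40 = 3360.
Odds after that evidence = (7/993) × 3360 = 7840/331.
Target odds = 49.
Need 2.5ⁿ ≥ 49 ÷ (7840/331) = 2.06875.
2.5¹ = 2.5, which meets the required 2.06875; so n = 1.

1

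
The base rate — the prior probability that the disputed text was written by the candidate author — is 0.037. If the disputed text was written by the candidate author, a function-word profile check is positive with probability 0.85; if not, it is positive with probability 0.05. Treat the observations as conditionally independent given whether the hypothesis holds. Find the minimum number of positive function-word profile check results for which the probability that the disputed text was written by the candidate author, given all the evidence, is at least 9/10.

2

Prior odds = 0.037/0.963 = 37/963.
Likelihood ratio of a positive = 0.85/0.05 = 17.
Target odds: 0.9 ÷ 0.1 = 9.
Require 17ⁿ ≥ 9 ÷ (37/963) = 8667/37.
17¹ = 17 falls short of 8667/37 but 17² = 289 reaches it, so n = 2.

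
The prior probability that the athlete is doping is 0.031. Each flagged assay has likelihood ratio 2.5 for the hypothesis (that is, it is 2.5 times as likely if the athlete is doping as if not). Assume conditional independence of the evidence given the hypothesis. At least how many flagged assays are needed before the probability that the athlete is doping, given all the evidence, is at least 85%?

Prior odds = 0.031/0.969 = 31/969.
Likelihood ratio per flagged assay = 2.5.
Target odds: 0.85 ÷ 0.15 = 17/3.
Require 2.5ⁿ ≥ 17/3 ÷ (31/969) = 5491/31.
2.5⁵ = 97.65625 falls short of 5491/31 but 2.5⁶ = 244.140625 reaches it, so n = 6.

6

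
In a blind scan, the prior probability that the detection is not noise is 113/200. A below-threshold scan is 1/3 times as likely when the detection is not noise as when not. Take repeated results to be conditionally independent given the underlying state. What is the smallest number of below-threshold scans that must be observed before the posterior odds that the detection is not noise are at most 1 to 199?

6

Prior odds = 0.565/0.435 = 113/87.
Likelihood ratio per below-threshold scan = 1/3.
Target odds = 1/199.
Need (113/87) × (1/3)ⁿ ≤ 1/199, i.e. (1/3)ⁿ ≤ 87/22487.
(1/3)⁵ = 1/243 is still above 87/22487 but (1/3)⁶ = 1/729 is at or below it, so n = 6.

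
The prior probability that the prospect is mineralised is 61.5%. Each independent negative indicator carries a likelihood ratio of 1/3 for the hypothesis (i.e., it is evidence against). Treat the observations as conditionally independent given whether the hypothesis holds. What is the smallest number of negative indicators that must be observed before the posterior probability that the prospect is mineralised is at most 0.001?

Prior odds = 0.615/0.385 = 123/77.
Likelihood ratio per negative indicator = 1/3.
Target odds: 0.001 ÷ 0.999 = 1/999.
Need (123/77) × (1/3)ⁿ ≤ 1/999, i.e. (1/3)ⁿ ≤ 77/122877.
(1/3)⁶ = 1/729 is still above 77/122877 but (1/3)⁷ = 1/2187 is at or below it, so n = 7.

7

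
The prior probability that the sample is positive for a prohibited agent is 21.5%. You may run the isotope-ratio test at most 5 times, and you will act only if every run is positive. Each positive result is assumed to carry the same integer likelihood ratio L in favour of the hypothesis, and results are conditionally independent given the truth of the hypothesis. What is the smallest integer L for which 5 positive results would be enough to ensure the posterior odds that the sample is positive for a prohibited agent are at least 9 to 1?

3

Prior odds = 0.215/0.785 = 43/157.
Target odds = 9.
Need L⁵ ≥ 9 ÷ (43/157) = 1413/43.
2⁵ = 32 < 1413/43 ≤ 243 = 3⁵, so L = 3.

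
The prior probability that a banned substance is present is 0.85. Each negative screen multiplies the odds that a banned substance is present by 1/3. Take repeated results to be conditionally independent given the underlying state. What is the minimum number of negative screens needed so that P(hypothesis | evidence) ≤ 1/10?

4

Prior odds: 0.85 ÷ 0.15 = 17/3.
Likelihood ratio per negative screen = 1/3.
Target posterior odds = 0.1/0.9 = 1/9.
Need (17/3) × (1/3)ⁿ ≤ 1/9, i.e. (1/3)ⁿ ≤ 1/51.
(1/3)³ = 1/27 is still above 1/51 but (1/3)⁴ = 1/81 is at or below it, so n = 4.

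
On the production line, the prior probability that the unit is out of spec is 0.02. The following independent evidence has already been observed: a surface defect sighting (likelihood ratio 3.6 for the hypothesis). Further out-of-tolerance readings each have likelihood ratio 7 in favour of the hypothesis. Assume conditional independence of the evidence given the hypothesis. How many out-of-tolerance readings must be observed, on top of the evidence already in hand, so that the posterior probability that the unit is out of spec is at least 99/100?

Prior odds = 0.02/0.98 = 1/49.
Bayes factor of the evidence already in hand = 3.6.
Odds after that evidence = (1/49) × 3.6 = 18/245.
Target odds = 0.99/0.01 = 99.
Need 7ⁿ ≥ 99 ÷ (18/245) = 1347.5.
7³ = 343 falls short of 1347.5 but 7⁴ = 2401 reaches it, so n = 4.

4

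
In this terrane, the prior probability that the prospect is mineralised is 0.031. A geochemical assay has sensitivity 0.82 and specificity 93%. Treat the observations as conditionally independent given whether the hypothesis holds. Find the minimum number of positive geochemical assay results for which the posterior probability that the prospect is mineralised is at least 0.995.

Prior odds: 0.031 ÷ 0.969 = 31/969.
False-positive rate = 1 − 0.93 = 0.07; likelihood ratio of a positive = 0.82/0.07 = 82/7.
Target posterior odds = 0.995/0.005 = 199.
Need (31/969) × (82/7)ⁿ ≥ 199, i.e. (82/7)ⁿ ≥ 192831/31.
(82/7)³ = 551368/343 falls short of 192831/31 but (82/7)⁴ = 45212176/2401 reaches it, so n = 4.

4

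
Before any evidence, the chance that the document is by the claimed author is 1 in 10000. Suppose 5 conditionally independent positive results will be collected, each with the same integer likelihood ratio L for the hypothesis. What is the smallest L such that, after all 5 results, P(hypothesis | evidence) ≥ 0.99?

16

Prior odds = 0.0001/0.9999 = 1/9999.
Target odds = 0.99/0.01 = 99.
Need L⁵ ≥ 99 ÷ (1/9999) = 989901.
15⁵ = 759375 < 989901 ≤ 1048576 = 16⁵, so L = 16.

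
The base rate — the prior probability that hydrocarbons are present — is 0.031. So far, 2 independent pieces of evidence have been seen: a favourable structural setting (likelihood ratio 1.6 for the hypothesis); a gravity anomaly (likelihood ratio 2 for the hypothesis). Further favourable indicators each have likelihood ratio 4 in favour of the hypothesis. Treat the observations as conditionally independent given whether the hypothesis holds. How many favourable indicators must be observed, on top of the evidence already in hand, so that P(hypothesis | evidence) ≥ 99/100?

5

Prior odds = 0.031/0.969 = 31/969.
Combined Bayes factor of the evidence already in hand = 1.6 × 2 = 3.2.
Odds after that evidence = (31/969) × 3.2 = 496/4845.
Target odds = 0.99/0.01 = 99.
Need 4ⁿ ≥ 99 ÷ (496/4845) = 479655/496.
4⁴ = 256 falls short of 479655/496 but 4⁵ = 1024 reaches it, so n = 5.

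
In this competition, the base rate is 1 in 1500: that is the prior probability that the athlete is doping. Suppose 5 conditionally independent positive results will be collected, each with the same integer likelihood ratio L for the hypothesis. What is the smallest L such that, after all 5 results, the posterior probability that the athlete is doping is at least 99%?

Prior odds = (1/1500)/(1499/1500) = 1/1499.
Target odds = 0.99/0.01 = 99.
Need L⁵ ≥ 99 ÷ (1/1499) = 148401.
10⁵ = 100000 < 148401 ≤ 161051 = 11⁵, so L = 11.

11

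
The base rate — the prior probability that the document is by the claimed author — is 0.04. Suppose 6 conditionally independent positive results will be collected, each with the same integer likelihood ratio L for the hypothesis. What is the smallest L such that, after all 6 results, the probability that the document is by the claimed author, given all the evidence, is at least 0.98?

Prior odds = 0.04/0.96 = 1/24.
Target odds = 0.98/0.02 = 49.
Need L⁶ ≥ 49 ÷ (1/24) = 1176.
3⁶ = 729 < 1176 ≤ 4096 = 4⁶, so L = 4.

4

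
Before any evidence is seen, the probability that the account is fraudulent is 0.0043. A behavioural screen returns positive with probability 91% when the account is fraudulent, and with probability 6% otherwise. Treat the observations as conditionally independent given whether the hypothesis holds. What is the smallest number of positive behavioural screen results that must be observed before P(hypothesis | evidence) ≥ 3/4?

3

Prior odds: 0.0043 ÷ 0.9957 = 43/9957.
Likelihood ratio of a positive result = 0.91/0.06 = 91/6.
Target odds: 0.75 ÷ 0.25 = 3.
Need (43/9957) × (91/6)ⁿ ≥ 3, i.e. (91/6)ⁿ ≥ 29871/43.
(91/6)² = 8281/36 falls short of 29871/43 but (91/6)³ = 753571/216 reaches it, so n = 3.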